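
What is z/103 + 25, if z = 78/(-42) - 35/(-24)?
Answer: 432533/17304 ≈ 24.996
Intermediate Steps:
z = -67/168 (z = 78*(-1/42) - 35*(-1/24) = -13/7 + 35/24 = -67/168 ≈ -0.39881)
z/103 + 25 = -67/168/103 + 25 = (1/103)*(-67/168) + 25 = -67/17304 + 25 = 432533/17304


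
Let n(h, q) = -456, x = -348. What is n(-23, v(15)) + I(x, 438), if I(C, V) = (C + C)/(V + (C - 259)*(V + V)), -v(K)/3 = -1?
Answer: -40378228/88549 ≈ -456.00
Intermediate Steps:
v(K) = 3 (v(K) = -3*(-1) = 3)
I(C, V) = 2*C/(V + 2*V*(-259 + C)) (I(C, V) = (2*C)/(V + (-259 + C)*(2*V)) = (2*C)/(V + 2*V*(-259 + C)) = 2*C/(V + 2*V*(-259 + C)))
n(-23, v(15)) + I(x, 438) = -456 + 2*(-348)/(438*(-517 + 2*(-348))) = -456 + 2*(-348)*(1/438)/(-517 - 696) = -456 + 2*(-348)*(1/438)/(-1213) = -456 + 2*(-348)*(1/438)*(-1/1213) = -456 + 116/88549 = -40378228/88549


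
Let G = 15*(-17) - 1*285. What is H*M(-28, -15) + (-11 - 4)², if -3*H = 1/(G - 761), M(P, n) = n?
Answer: 292720/1301 ≈ 225.00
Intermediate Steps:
G = -540 (G = -255 - 285 = -540)
H = 1/3903 (H = -1/(3*(-540 - 761)) = -⅓/(-1301) = -⅓*(-1/1301) = 1/3903 ≈ 0.00025621)
H*M(-28, -15) + (-11 - 4)² = (1/3903)*(-15) + (-11 - 4)² = -5/1301 + (-15)² = -5/1301 + 225 = 292720/1301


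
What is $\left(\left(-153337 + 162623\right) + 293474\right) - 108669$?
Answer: $194091$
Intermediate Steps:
$\left(\left(-153337 + 162623\right) + 293474\right) - 108669 = \left(9286 + 293474\right) - 108669 = 302760 - 108669 = 194091$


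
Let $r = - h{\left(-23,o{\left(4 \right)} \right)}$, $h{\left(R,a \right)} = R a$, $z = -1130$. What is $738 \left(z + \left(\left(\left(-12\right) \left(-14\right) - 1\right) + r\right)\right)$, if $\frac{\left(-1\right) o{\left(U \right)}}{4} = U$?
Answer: $-982278$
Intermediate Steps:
$o{\left(U \right)} = - 4 U$
$r = -368$ ($r = - \left(-23\right) \left(\left(-4\right) 4\right) = - \left(-23\right) \left(-16\right) = \left(-1\right) 368 = -368$)
$738 \left(z + \left(\left(\left(-12\right) \left(-14\right) - 1\right) + r\right)\right) = 738 \left(-1130 - 201\right) = 738 \left(-1331\right) = -982278$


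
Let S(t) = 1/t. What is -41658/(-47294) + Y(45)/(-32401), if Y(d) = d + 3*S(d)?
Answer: 10107221063/11492796705 ≈ 0.87944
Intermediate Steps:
S(t) = 1/t
Y(d) = d + 3/d
-41658/(-47294) + Y(45)/(-32401) = -41658/(-47294) + (45 + 3/45)/(-32401) = -41658*(-1/47294) + (45 + 3*(1/45))*(-1/32401) = 20829/23647 + (45 + 1/15)*(-1/32401) = 20829/23647 + (676/15)*(-1/32401) = 20829/23647 - 676/486015 = 10107221063/11492796705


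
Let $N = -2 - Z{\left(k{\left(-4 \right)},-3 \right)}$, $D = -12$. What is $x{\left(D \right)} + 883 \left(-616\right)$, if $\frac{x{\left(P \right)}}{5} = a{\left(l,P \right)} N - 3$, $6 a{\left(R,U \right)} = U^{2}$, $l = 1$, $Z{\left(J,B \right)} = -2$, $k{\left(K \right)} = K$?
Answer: $-543943$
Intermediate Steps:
$N = 0$ ($N = -2 - -2 = -2 + 2 = 0$)
$a{\left(R,U \right)} = \frac{U^{2}}{6}$
$x{\left(P \right)} = -15$ ($x{\left(P \right)} = 5 \left(\frac{P^{2}}{6} \cdot 0 - 3\right) = 5 \left(0 - 3\right) = 5 \left(-3\right) = -15$)
$x{\left(D \right)} + 883 \left(-616\right) = -15 + 883 \left(-616\right) = -15 - 543928 = -543943$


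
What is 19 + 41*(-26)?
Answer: -1047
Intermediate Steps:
19 + 41*(-26) = 19 - 1066 = -1047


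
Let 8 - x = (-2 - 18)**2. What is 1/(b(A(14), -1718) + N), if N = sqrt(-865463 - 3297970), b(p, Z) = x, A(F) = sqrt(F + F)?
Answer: -392/4317097 - I*sqrt(4163433)/4317097 ≈ -9.0802e-5 - 0.00047264*I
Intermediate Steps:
A(F) = sqrt(2)*sqrt(F) (A(F) = sqrt(2*F) = sqrt(2)*sqrt(F))
x = -392 (x = 8 - (-2 - 18)**2 = 8 - 1*(-20)**2 = 8 - 1*400 = 8 - 400 = -392)
b(p, Z) = -392
N = I*sqrt(4163433) (N = sqrt(-4163433) = I*sqrt(4163433) ≈ 2040.4*I)
1/(b(A(14), -1718) + N) = 1/(-392 + I*sqrt(4163433))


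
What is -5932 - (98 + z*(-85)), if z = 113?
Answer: 3575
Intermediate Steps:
-5932 - (98 + z*(-85)) = -5932 - (98 + 113*(-85)) = -5932 - (98 - 9605) = -5932 - 1*(-9507) = -5932 + 9507 = 3575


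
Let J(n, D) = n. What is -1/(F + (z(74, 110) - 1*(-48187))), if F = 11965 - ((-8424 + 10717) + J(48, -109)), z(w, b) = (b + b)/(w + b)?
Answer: -46/2659361 ≈ -1.7297e-5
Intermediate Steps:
z(w, b) = 2*b/(b + w) (z(w, b) = (2*b)/(b + w) = 2*b/(b + w))
F = 9624 (F = 11965 - ((-8424 + 10717) + 48) = 11965 - (2293 + 48) = 11965 - 1*2341 = 11965 - 2341 = 9624)
-1/(F + (z(74, 110) - 1*(-48187))) = -1/(9624 + (2*110/(110 + 74) - 1*(-48187))) = -1/(9624 + (2*110/184 + 48187)) = -1/(9624 + (2*110*(1/184) + 48187)) = -1/(9624 + (55/46 + 48187)) = -1/(9624 + 2216657/46) = -1/2659361/46 = -1*46/2659361 = -46/2659361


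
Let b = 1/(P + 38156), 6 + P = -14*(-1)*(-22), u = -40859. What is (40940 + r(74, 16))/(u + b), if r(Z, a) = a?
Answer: -1549856952/1546186277 ≈ -1.0024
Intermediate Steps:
P = -314 (P = -6 - 14*(-1)*(-22) = -6 + 14*(-22) = -6 - 308 = -314)
b = 1/37842 (b = 1/(-314 + 38156) = 1/37842 ≈ 2.6426e-5)
(40940 + r(74, 16))/(u + b) = (40940 + 16)/(-40859 + 1/37842) = 40956/(-1546186277/37842) = 40956*(-37842/1546186277) = -1549856952/1546186277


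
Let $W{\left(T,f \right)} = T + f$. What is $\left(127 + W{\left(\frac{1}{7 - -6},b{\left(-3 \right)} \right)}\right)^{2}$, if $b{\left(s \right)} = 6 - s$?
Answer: $\frac{3129361}{169} \approx 18517.0$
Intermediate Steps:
$\left(127 + W{\left(\frac{1}{7 - -6},b{\left(-3 \right)} \right)}\right)^{2} = \left(127 + \left(\frac{1}{7 - -6} + \left(6 - -3\right)\right)\right)^{2} = \left(127 + \left(\frac{1}{7 + 6} + \left(6 + 3\right)\right)\right)^{2} = \left(127 + \left(\frac{1}{13} + 9\right)\right)^{2} = \left(127 + \frac{118}{13}\right)^{2} = \left(\frac{1769}{13}\right)^{2} = \frac{3129361}{169}$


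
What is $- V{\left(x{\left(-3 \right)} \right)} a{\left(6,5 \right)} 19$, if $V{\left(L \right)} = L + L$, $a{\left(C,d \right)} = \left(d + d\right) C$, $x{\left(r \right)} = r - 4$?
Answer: $15960$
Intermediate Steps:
$x{\left(r \right)} = -4 + r$ ($x{\left(r \right)} = r - 4 = -4 + r$)
$a{\left(C,d \right)} = 2 C d$ ($a{\left(C,d \right)} = 2 d C = 2 C d$)
$V{\left(L \right)} = 2 L$
$- V{\left(x{\left(-3 \right)} \right)} a{\left(6,5 \right)} 19 = - 2 \left(-4 - 3\right) 2 \cdot 6 \cdot 5 \cdot 19 = - 2 \left(-7\right) 60 \cdot 19 = - \left(-14\right) 60 \cdot 19 = - \left(-840\right) 19 = \left(-1\right) \left(-15960\right) = 15960$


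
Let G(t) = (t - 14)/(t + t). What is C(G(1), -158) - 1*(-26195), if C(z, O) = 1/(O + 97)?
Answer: 1597894/61 ≈ 26195.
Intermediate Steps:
G(t) = (-14 + t)/(2*t) (G(t) = (-14 + t)/((2*t)) = (-14 + t)*(1/(2*t)) = (-14 + t)/(2*t))
C(z, O) = 1/(97 + O)
C(G(1), -158) - 1*(-26195) = 1/(97 - 158) - 1*(-26195) = 1/(-61) + 26195 = -1/61 + 26195 = 1597894/61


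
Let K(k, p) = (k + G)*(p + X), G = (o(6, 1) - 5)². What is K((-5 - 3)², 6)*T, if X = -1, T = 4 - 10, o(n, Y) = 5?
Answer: -1920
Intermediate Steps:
T = -6
G = 0 (G = (5 - 5)² = 0² = 0)
K(k, p) = k*(-1 + p) (K(k, p) = (k + 0)*(p - 1) = k*(-1 + p))
K((-5 - 3)², 6)*T = ((-5 - 3)²*(-1 + 6))*(-6) = ((-8)²*5)*(-6) = (64*5)*(-6) = 320*(-6) = -1920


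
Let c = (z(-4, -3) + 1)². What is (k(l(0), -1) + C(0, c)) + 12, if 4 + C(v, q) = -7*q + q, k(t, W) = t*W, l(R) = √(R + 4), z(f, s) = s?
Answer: -18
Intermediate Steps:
c = 4 (c = (-3 + 1)² = (-2)² = 4)
l(R) = √(4 + R)
k(t, W) = W*t
C(v, q) = -4 - 6*q (C(v, q) = -4 + (-7*q + q) = -4 - 6*q)
(k(l(0), -1) + C(0, c)) + 12 = (-√(4 + 0) + (-4 - 6*4)) + 12 = (-√4 + (-4 - 24)) + 12 = (-1*2 - 28) + 12 = (-2 - 28) + 12 = -30 + 12 = -18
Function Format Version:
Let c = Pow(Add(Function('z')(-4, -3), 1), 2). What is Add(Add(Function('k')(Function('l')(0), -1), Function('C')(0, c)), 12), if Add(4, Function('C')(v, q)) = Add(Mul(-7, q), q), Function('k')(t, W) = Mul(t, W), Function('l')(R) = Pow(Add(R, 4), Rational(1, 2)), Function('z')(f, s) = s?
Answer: -18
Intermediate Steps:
c = 4 (c = Pow(Add(-3, 1), 2) = Pow(-2, 2) = 4)
Function('l')(R) = Pow(Add(4, R), Rational(1, 2))
Function('k')(t, W) = Mul(W, t)
Function('C')(v, q) = Add(-4, Mul(-6, q)) (Function('C')(v, q) = Add(-4, Add(Mul(-7, q), q)) = Add(-4, Mul(-6, q)))
Add(Add(Function('k')(Function('l')(0), -1), Function('C')(0, c)), 12) = Add(Add(Mul(-1, Pow(Add(4, 0), Rational(1, 2))), Add(-4, Mul(-6, 4))), 12) = Add(Add(Mul(-1, Pow(4, Rational(1, 2))), Add(-4, -24)), 12) = Add(Add(Mul(-1, 2), -28), 12) = Add(Add(-2, -28), 12) = Add(-30, 12) = -18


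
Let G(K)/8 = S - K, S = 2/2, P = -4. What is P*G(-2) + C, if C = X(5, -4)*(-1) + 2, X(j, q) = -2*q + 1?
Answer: -103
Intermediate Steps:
X(j, q) = 1 - 2*q
S = 1 (S = 2*(½) = 1)
C = -7 (C = (1 - 2*(-4))*(-1) + 2 = (1 + 8)*(-1) + 2 = 9*(-1) + 2 = -9 + 2 = -7)
G(K) = 8 - 8*K (G(K) = 8*(1 - K) = 8 - 8*K)
P*G(-2) + C = -4*(8 - 8*(-2)) - 7 = -4*(8 + 16) - 7 = -4*24 - 7 = -96 - 7 = -103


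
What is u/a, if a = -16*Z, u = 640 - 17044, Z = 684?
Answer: 1367/912 ≈ 1.4989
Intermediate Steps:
u = -16404
a = -10944 (a = -16*684 = -10944)
u/a = -16404/(-10944) = -16404*(-1/10944) = 1367/912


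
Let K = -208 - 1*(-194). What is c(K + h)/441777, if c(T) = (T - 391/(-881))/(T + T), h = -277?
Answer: 127990/113258811267 ≈ 1.1301e-6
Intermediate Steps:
K = -14 (K = -208 + 194 = -14)
c(T) = (391/881 + T)/(2*T) (c(T) = (T - 391*(-1/881))/((2*T)) = (T + 391/881)*(1/(2*T)) = (391/881 + T)*(1/(2*T)) = (391/881 + T)/(2*T))
c(K + h)/441777 = ((391 + 881*(-14 - 277))/(1762*(-14 - 277)))/441777 = ((1/1762)*(391 + 881*(-291))/(-291))*(1/441777) = ((1/1762)*(-1/291)*(391 - 256371))*(1/441777) = ((1/1762)*(-1/291)*(-255980))*(1/441777) = (127990/256371)*(1/441777) = 127990/113258811267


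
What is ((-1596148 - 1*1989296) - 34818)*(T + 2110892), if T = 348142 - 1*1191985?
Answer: -4587049346838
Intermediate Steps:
T = -843843 (T = 348142 - 1191985 = -843843)
((-1596148 - 1*1989296) - 34818)*(T + 2110892) = ((-1596148 - 1*1989296) - 34818)*(-843843 + 2110892) = ((-1596148 - 1989296) - 34818)*1267049 = (-3585444 - 34818)*1267049 = -3620262*1267049 = -4587049346838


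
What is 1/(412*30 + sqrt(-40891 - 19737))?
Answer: 3090/38207557 - I*sqrt(15157)/76415114 ≈ 8.0874e-5 - 1.6111e-6*I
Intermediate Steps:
1/(412*30 + sqrt(-40891 - 19737)) = 1/(12360 + sqrt(-60628)) = 1/(12360 + 2*I*sqrt(15157))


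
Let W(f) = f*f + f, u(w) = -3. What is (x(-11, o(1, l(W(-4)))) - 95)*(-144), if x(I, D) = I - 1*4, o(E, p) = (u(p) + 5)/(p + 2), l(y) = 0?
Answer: 15840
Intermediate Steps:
W(f) = f + f**2 (W(f) = f**2 + f = f + f**2)
o(E, p) = 2/(2 + p) (o(E, p) = (-3 + 5)/(p + 2) = 2/(2 + p))
x(I, D) = -4 + I (x(I, D) = I - 4 = -4 + I)
(x(-11, o(1, l(W(-4)))) - 95)*(-144) = ((-4 - 11) - 95)*(-144) = (-15 - 95)*(-144) = -110*(-144) = 15840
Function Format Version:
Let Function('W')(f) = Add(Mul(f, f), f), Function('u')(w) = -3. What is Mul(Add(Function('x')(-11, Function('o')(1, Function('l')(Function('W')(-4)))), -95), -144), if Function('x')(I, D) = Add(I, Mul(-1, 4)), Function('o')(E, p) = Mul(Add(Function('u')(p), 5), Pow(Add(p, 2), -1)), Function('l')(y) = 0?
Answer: 15840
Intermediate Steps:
Function('W')(f) = Add(f, Pow(f, 2)) (Function('W')(f) = Add(Pow(f, 2), f) = Add(f, Pow(f, 2)))
Function('o')(E, p) = Mul(2, Pow(Add(2, p), -1)) (Function('o')(E, p) = Mul(Add(-3, 5), Pow(Add(p, 2), -1)) = Mul(2, Pow(Add(2, p), -1)))
Function('x')(I, D) = Add(-4, I) (Function('x')(I, D) = Add(I, -4) = Add(-4, I))
Mul(Add(Function('x')(-11, Function('o')(1, Function('l')(Function('W')(-4)))), -95), -144) = Mul(Add(Add(-4, -11), -95), -144) = Mul(Add(-15, -95), -144) = Mul(-110, -144) = 15840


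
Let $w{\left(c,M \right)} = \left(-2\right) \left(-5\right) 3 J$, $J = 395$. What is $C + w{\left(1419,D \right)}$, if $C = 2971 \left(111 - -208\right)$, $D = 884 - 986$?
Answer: $959599$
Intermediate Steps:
$D = -102$ ($D = 884 - 986 = -102$)
$C = 947749$ ($C = 2971 \left(111 + 208\right) = 2971 \cdot 319 = 947749$)
$w{\left(c,M \right)} = 11850$ ($w{\left(c,M \right)} = \left(-2\right) \left(-5\right) 3 \cdot 395 = 10 \cdot 3 \cdot 395 = 30 \cdot 395 = 11850$)
$C + w{\left(1419,D \right)} = 947749 + 11850 = 959599$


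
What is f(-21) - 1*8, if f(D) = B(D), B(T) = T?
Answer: -29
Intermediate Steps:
f(D) = D
f(-21) - 1*8 = -21 - 1*8 = -21 - 8 = -29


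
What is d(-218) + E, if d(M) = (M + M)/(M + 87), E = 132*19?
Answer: 328984/131 ≈ 2511.3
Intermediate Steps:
E = 2508
d(M) = 2*M/(87 + M) (d(M) = (2*M)/(87 + M) = 2*M/(87 + M))
d(-218) + E = 2*(-218)/(87 - 218) + 2508 = 2*(-218)/(-131) + 2508 = 2*(-218)*(-1/131) + 2508 = 436/131 + 2508 = 328984/131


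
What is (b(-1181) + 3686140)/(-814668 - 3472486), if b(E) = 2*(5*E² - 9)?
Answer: -383342/93199 ≈ -4.1132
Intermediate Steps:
b(E) = -18 + 10*E² (b(E) = 2*(-9 + 5*E²) = -18 + 10*E²)
(b(-1181) + 3686140)/(-814668 - 3472486) = ((-18 + 10*(-1181)²) + 3686140)/(-814668 - 3472486) = ((-18 + 10*1394761) + 3686140)/(-4287154) = ((-18 + 13947610) + 3686140)*(-1/4287154) = (13947592 + 3686140)*(-1/4287154) = 17633732*(-1/4287154) = -383342/93199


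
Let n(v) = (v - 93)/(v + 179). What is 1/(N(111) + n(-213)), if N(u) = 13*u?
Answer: 1/1452 ≈ 0.00068871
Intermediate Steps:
n(v) = (-93 + v)/(179 + v)
1/(N(111) + n(-213)) = 1/(13*111 + (-93 - 213)/(179 - 213)) = 1/(1443 - 306/(-34)) = 1/(1443 - 1/34*(-306)) = 1/(1443 + 9) = 1/1452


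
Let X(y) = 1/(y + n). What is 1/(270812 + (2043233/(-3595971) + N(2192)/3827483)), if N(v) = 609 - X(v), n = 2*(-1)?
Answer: 10047368045824890/2720942127903701786023 ≈ 3.6926e-6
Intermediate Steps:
n = -2
X(y) = 1/(-2 + y) (X(y) = 1/(y - 2) = 1/(-2 + y))
N(v) = 609 - 1/(-2 + v)
1/(270812 + (2043233/(-3595971) + N(2192)/3827483)) = 1/(270812 + (2043233/(-3595971) + ((-1219 + 609*2192)/(-2 + 2192))/3827483)) = 1/(270812 + (2043233*(-1/3595971) + ((-1219 + 1334928)/2190)*(1/3827483))) = 1/(270812 + (-2043233/3595971 + ((1/2190)*1333709)*(1/3827483))) = 1/(270812 + (-2043233/3595971 + (1333709/2190)*(1/3827483))) = 1/(270812 + (-2043233/3595971 + 1333709/8382187770)) = 1/(270812 - 5707322228324657/10047368045824890) = 1/(2720942127903701786023/10047368045824890) = 10047368045824890/2720942127903701786023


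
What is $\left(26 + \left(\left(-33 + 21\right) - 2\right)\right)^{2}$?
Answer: $144$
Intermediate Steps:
$\left(26 + \left(\left(-33 + 21\right) - 2\right)\right)^{2} = \left(26 - 14\right)^{2} = 12^{2} = 144$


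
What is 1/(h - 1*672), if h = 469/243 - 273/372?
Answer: -30132/20212661 ≈ -0.0014907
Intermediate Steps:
h = 36043/30132 (h = 469*(1/243) - 273*1/372 = 469/243 - 91/124 = 36043/30132 ≈ 1.1962)
1/(h - 1*672) = 1/(36043/30132 - 1*672) = 1/(36043/30132 - 672) = 1/(-20212661/30132) = -30132/20212661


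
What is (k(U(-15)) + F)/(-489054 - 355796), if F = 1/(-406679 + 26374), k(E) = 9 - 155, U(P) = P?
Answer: 55524531/321300679250 ≈ 0.00017281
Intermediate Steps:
k(E) = -146
F = -1/380305 (F = 1/(-380305) = -1/380305 ≈ -2.6295e-6)
(k(U(-15)) + F)/(-489054 - 355796) = (-146 - 1/380305)/(-489054 - 355796) = -55524531/380305/(-844850) = -55524531/380305*(-1/844850) = 55524531/321300679250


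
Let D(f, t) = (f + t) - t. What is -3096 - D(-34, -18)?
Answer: -3062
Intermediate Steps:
D(f, t) = f
-3096 - D(-34, -18) = -3096 - 1*(-34) = -3096 + 34 = -3062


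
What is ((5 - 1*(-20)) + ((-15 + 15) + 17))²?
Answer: 1764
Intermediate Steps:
((5 - 1*(-20)) + ((-15 + 15) + 17))² = ((5 + 20) + (0 + 17))² = (25 + 17)² = 42² = 1764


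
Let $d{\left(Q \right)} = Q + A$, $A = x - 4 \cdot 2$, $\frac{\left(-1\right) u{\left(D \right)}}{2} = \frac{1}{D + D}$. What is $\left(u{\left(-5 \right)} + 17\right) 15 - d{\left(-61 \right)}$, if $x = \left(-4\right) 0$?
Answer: $327$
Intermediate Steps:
$u{\left(D \right)} = - \frac{1}{D}$ ($u{\left(D \right)} = - \frac{2}{D + D} = - \frac{2}{2 D} = - 2 \frac{1}{2 D} = - \frac{1}{D}$)
$x = 0$
$A = -8$ ($A = 0 - 4 \cdot 2 = 0 - 8 = -8$)
$d{\left(Q \right)} = -8 + Q$ ($d{\left(Q \right)} = Q - 8 = -8 + Q$)
$\left(u{\left(-5 \right)} + 17\right) 15 - d{\left(-61 \right)} = \left(- \frac{1}{-5} + 17\right) 15 - \left(-8 - 61\right) = \left(\left(-1\right) \left(- \frac{1}{5}\right) + 17\right) 15 - -69 = \left(\frac{1}{5} + 17\right) 15 + 69 = \frac{86}{5} \cdot 15 + 69 = 258 + 69 = 327$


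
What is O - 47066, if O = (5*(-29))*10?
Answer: -48516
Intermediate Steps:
O = -1450 (O = -145*10 = -1450)
O - 47066 = -1450 - 47066 = -48516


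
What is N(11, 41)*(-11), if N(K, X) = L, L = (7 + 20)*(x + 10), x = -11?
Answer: 297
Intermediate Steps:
L = -27 (L = (7 + 20)*(-11 + 10) = 27*(-1) = -27)
N(K, X) = -27
N(11, 41)*(-11) = -27*(-11) = 297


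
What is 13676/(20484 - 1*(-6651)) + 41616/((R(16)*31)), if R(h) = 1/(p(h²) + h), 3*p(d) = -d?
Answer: -78294253804/841185 ≈ -93076.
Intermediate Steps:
p(d) = -d/3 (p(d) = (-d)/3 = -d/3)
R(h) = 1/(h - h²/3) (R(h) = 1/(-h²/3 + h) = 1/(h - h²/3))
13676/(20484 - 1*(-6651)) + 41616/((R(16)*31)) = 13676/(20484 - 1*(-6651)) + 41616/((-3/(16*(-3 + 16))*31)) = 13676/(20484 + 6651) + 41616/((-3*1/16/13*31)) = 13676/27135 + 41616/((-3*1/16*1/13*31)) = 13676*(1/27135) + 41616/((-3/208*31)) = 13676/27135 + 41616/(-93/208) = 13676/27135 + 41616*(-208/93) = 13676/27135 - 2885376/31 = -78294253804/841185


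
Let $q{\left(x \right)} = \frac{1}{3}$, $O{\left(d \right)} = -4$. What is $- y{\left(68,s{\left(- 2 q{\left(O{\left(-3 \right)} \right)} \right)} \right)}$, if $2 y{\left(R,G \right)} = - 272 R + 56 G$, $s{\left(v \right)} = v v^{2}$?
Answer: $\frac{249920}{27} \approx 9256.3$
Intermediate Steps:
$q{\left(x \right)} = \frac{1}{3}$
$s{\left(v \right)} = v^{3}$
$y{\left(R,G \right)} = - 136 R + 28 G$ ($y{\left(R,G \right)} = \frac{- 272 R + 56 G}{2} = - 136 R + 28 G$)
$- y{\left(68,s{\left(- 2 q{\left(O{\left(-3 \right)} \right)} \right)} \right)} = - (\left(-136\right) 68 + 28 \left(\left(-2\right) \frac{1}{3}\right)^{3}) = - (-9248 + 28 \left(- \frac{2}{3}\right)^{3}) = - (-9248 + 28 \left(- \frac{8}{27}\right)) = - (-9248 - \frac{224}{27}) = \left(-1\right) \left(- \frac{249920}{27}\right) = \frac{249920}{27}$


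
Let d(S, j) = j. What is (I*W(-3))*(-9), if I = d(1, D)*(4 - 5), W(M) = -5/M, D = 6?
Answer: 90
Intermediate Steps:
I = -6 (I = 6*(4 - 5) = 6*(-1) = -6)
(I*W(-3))*(-9) = -(-30)/(-3)*(-9) = -(-30)*(-1)/3*(-9) = -6*5/3*(-9) = -10*(-9) = 90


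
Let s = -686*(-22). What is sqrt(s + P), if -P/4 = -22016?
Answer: 2*sqrt(25789) ≈ 321.18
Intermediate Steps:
P = 88064 (P = -4*(-22016) = 88064)
s = 15092
sqrt(s + P) = sqrt(15092 + 88064) = sqrt(103156) = 2*sqrt(25789)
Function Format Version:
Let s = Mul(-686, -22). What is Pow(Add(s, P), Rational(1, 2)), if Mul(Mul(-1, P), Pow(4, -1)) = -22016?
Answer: Mul(2, Pow(25789, Rational(1, 2))) ≈ 321.18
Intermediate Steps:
P = 88064 (P = Mul(-4, -22016) = 88064)
s = 15092
Pow(Add(s, P), Rational(1, 2)) = Pow(Add(15092, 88064), Rational(1, 2)) = Pow(103156, Rational(1, 2)) = Mul(2, Pow(25789, Rational(1, 2)))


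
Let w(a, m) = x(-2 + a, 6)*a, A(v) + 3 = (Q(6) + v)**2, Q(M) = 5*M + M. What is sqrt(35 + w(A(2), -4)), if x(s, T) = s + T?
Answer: 2*sqrt(520570) ≈ 1443.0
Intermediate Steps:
Q(M) = 6*M
x(s, T) = T + s
A(v) = -3 + (36 + v)**2 (A(v) = -3 + (6*6 + v)**2 = -3 + (36 + v)**2)
w(a, m) = a*(4 + a) (w(a, m) = (6 + (-2 + a))*a = (4 + a)*a = a*(4 + a))
sqrt(35 + w(A(2), -4)) = sqrt(35 + (-3 + (36 + 2)**2)*(4 + (-3 + (36 + 2)**2))) = sqrt(35 + (-3 + 38**2)*(4 + (-3 + 38**2))) = sqrt(35 + (-3 + 1444)*(4 + (-3 + 1444))) = sqrt(35 + 1441*(4 + 1441)) = sqrt(35 + 1441*1445) = sqrt(35 + 2082245) = sqrt(2082280) = 2*sqrt(520570)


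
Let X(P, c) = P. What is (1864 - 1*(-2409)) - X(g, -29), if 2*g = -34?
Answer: 4290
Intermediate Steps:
g = -17 (g = (½)*(-34) = -17)
(1864 - 1*(-2409)) - X(g, -29) = (1864 - 1*(-2409)) - 1*(-17) = (1864 + 2409) + 17 = 4273 + 17 = 4290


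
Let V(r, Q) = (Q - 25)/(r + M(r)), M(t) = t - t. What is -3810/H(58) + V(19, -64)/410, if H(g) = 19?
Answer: -1562189/7790 ≈ -200.54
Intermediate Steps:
M(t) = 0
V(r, Q) = (-25 + Q)/r (V(r, Q) = (Q - 25)/(r + 0) = (-25 + Q)/r)
-3810/H(58) + V(19, -64)/410 = -3810/19 + ((-25 - 64)/19)/410 = -3810*1/19 + ((1/19)*(-89))*(1/410) = -3810/19 - 89/19*1/410 = -3810/19 - 89/7790 = -1562189/7790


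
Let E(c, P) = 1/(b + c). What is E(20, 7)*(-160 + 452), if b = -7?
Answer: 292/13 ≈ 22.462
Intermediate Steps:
E(c, P) = 1/(-7 + c)
E(20, 7)*(-160 + 452) = (-160 + 452)/(-7 + 20) = 292/13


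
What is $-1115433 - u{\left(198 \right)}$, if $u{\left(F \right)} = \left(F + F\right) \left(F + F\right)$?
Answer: $-1272249$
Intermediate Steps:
$u{\left(F \right)} = 4 F^{2}$ ($u{\left(F \right)} = 2 F 2 F = 4 F^{2}$)
$-1115433 - u{\left(198 \right)} = -1115433 - 4 \cdot 198^{2} = -1115433 - 4 \cdot 39204 = -1115433 - 156816 = -1272249$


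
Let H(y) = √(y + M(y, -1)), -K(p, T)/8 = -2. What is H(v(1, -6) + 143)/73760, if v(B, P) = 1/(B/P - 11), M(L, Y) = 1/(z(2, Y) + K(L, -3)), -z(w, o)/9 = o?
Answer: √16042614/24709600 ≈ 0.00016210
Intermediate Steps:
z(w, o) = -9*o
K(p, T) = 16 (K(p, T) = -8*(-2) = 16)
M(L, Y) = 1/(16 - 9*Y) (M(L, Y) = 1/(-9*Y + 16) = 1/(16 - 9*Y))
v(B, P) = 1/(-11 + B/P)
H(y) = √(1/25 + y) (H(y) = √(y - 1/(-16 + 9*(-1))) = √(y - 1/(-16 - 9)) = √(y - 1/(-25)) = √(y - 1*(-1/25)) = √(y + 1/25) = √(1/25 + y))
H(v(1, -6) + 143)/73760 = (√(1 + 25*(-6/(1 - 11*(-6)) + 143))/5)/73760 = (√(1 + 25*(-6/(1 + 66) + 143))/5)*(1/73760) = (√(1 + 25*(-6/67 + 143))/5)*(1/73760) = (√(1 + 25*(9575/67))/5)*(1/73760) = (√(1 + 239375/67)/5)*(1/73760) = (√(239442/67)/5)*(1/73760) = ((√16042614/67)/5)*(1/73760) = (√16042614/335)*(1/73760) = √16042614/24709600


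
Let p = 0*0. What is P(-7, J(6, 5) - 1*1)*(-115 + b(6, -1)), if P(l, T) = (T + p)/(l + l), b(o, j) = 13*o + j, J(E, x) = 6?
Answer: 95/7 ≈ 13.571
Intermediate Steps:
p = 0
b(o, j) = j + 13*o
P(l, T) = T/(2*l) (P(l, T) = (T + 0)/(l + l) = T/((2*l)) = T*(1/(2*l)) = T/(2*l))
P(-7, J(6, 5) - 1*1)*(-115 + b(6, -1)) = ((½)*(6 - 1*1)/(-7))*(-115 + (-1 + 13*6)) = ((½)*(6 - 1)*(-⅐))*(-115 + (-1 + 78)) = ((½)*5*(-⅐))*(-115 + 77) = -5/14*(-38) = 95/7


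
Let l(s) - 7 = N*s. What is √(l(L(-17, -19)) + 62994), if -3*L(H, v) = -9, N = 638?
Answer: √64915 ≈ 254.78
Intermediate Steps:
L(H, v) = 3 (L(H, v) = -⅓*(-9) = 3)
l(s) = 7 + 638*s
√(l(L(-17, -19)) + 62994) = √((7 + 638*3) + 62994) = √((7 + 1914) + 62994) = √(1921 + 62994) = √64915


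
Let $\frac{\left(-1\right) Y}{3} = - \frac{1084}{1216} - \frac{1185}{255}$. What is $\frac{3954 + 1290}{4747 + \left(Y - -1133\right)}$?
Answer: $\frac{9033664}{10157903} \approx 0.88932$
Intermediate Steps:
$Y = \frac{85869}{5168}$ ($Y = - 3 \left(- \frac{1084}{1216} - \frac{1185}{255}\right) = - 3 \left(\left(-1084\right) \frac{1}{1216} - \frac{79}{17}\right) = - 3 \left(- \frac{271}{304} - \frac{79}{17}\right) = \left(-3\right) \left(- \frac{28623}{5168}\right) = \frac{85869}{5168} \approx 16.616$)
$\frac{3954 + 1290}{4747 + \left(Y - -1133\right)} = \frac{3954 + 1290}{4747 + \left(\frac{85869}{5168} - -1133\right)} = \frac{5244}{4747 + \left(\frac{85869}{5168} + 1133\right)} = \frac{5244}{4747 + \frac{5941213}{5168}} = \frac{5244}{\frac{30473709}{5168}} = 5244 \cdot \frac{5168}{30473709} = \frac{9033664}{10157903}$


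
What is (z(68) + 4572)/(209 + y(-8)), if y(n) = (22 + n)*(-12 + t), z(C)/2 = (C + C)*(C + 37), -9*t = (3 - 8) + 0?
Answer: 298188/439 ≈ 679.24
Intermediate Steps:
t = 5/9 (t = -((3 - 8) + 0)/9 = -(-5 + 0)/9 = -⅑*(-5) = 5/9 ≈ 0.55556)
z(C) = 4*C*(37 + C) (z(C) = 2*((C + C)*(C + 37)) = 2*((2*C)*(37 + C)) = 2*(2*C*(37 + C)) = 4*C*(37 + C))
y(n) = -2266/9 - 103*n/9 (y(n) = (22 + n)*(-12 + 5/9) = (22 + n)*(-103/9) = -2266/9 - 103*n/9)
(z(68) + 4572)/(209 + y(-8)) = (4*68*(37 + 68) + 4572)/(209 + (-2266/9 - 103/9*(-8))) = (4*68*105 + 4572)/(209 + (-2266/9 + 824/9)) = (28560 + 4572)/(209 - 1442/9) = 33132/(439/9) = 33132*(9/439) = 298188/439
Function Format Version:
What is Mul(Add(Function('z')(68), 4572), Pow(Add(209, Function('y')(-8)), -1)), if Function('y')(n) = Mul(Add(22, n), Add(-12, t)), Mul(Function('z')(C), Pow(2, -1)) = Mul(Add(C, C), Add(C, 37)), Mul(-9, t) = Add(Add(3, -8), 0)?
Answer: Rational(298188, 439) ≈ 679.24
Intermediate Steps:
t = Rational(5, 9) (t = Mul(Rational(-1, 9), Add(Add(3, -8), 0)) = Mul(Rational(-1, 9), Add(-5, 0)) = Mul(Rational(-1, 9), -5) = Rational(5, 9) ≈ 0.55556)
Function('z')(C) = Mul(4, C, Add(37, C)) (Function('z')(C) = Mul(2, Mul(Add(C, C), Add(C, 37))) = Mul(2, Mul(Mul(2, C), Add(37, C))) = Mul(2, Mul(2, C, Add(37, C))) = Mul(4, C, Add(37, C)))
Function('y')(n) = Add(Rational(-2266, 9), Mul(Rational(-103, 9), n)) (Function('y')(n) = Mul(Add(22, n), Add(-12, Rational(5, 9))) = Mul(Add(22, n), Rational(-103, 9)) = Add(Rational(-2266, 9), Mul(Rational(-103, 9), n)))
Mul(Add(Function('z')(68), 4572), Pow(Add(209, Function('y')(-8)), -1)) = Mul(Add(Mul(4, 68, Add(37, 68)), 4572), Pow(Add(209, Add(Rational(-2266, 9), Mul(Rational(-103, 9), -8))), -1)) = Mul(Add(Mul(4, 68, 105), 4572), Pow(Add(209, Add(Rational(-2266, 9), Rational(824, 9))), -1)) = Mul(Add(28560, 4572), Pow(Add(209, Rational(-1442, 9)), -1)) = Mul(33132, Pow(Rational(439, 9), -1)) = Mul(33132, Rational(9, 439)) = Rational(298188, 439)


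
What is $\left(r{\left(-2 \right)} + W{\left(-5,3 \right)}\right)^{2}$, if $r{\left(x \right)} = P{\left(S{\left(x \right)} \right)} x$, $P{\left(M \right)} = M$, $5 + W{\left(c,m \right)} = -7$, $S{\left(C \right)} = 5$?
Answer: $484$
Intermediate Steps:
$W{\left(c,m \right)} = -12$ ($W{\left(c,m \right)} = -5 - 7 = -12$)
$r{\left(x \right)} = 5 x$
$\left(r{\left(-2 \right)} + W{\left(-5,3 \right)}\right)^{2} = \left(5 \left(-2\right) - 12\right)^{2} = \left(-10 - 12\right)^{2} = \left(-22\right)^{2} = 484$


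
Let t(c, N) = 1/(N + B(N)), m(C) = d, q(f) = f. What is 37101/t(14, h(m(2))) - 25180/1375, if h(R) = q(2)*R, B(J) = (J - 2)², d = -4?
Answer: 938650264/275 ≈ 3.4133e+6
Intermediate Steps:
B(J) = (-2 + J)²
m(C) = -4
h(R) = 2*R
t(c, N) = 1/(N + (-2 + N)²)
37101/t(14, h(m(2))) - 25180/1375 = 37101/(1/(2*(-4) + (-2 + 2*(-4))²)) - 25180/1375 = 37101/(1/(-8 + (-2 - 8)²)) - 25180*1/1375 = 37101/(1/(-8 + (-10)²)) - 5036/275 = 37101/(1/(-8 + 100)) - 5036/275 = 37101/(1/92) - 5036/275 = 37101*92 - 5036/275 = 3413292 - 5036/275 = 938650264/275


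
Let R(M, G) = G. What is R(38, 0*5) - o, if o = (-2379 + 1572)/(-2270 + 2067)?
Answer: -807/203 ≈ -3.9754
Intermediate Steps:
o = 807/203 (o = -807/(-203) = -807*(-1/203) = 807/203 ≈ 3.9754)
R(38, 0*5) - o = 0*5 - 1*807/203 = 0 - 807/203 = -807/203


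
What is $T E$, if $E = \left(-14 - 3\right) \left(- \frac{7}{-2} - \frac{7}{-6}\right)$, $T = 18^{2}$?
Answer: $-25704$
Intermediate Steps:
$T = 324$
$E = - \frac{238}{3}$ ($E = - 17 \left(\left(-7\right) \left(- \frac{1}{2}\right) - - \frac{7}{6}\right) = - 17 \left(\frac{7}{2} + \frac{7}{6}\right) = \left(-17\right) \frac{14}{3} = - \frac{238}{3} \approx -79.333$)
$T E = 324 \left(- \frac{238}{3}\right) = -25704$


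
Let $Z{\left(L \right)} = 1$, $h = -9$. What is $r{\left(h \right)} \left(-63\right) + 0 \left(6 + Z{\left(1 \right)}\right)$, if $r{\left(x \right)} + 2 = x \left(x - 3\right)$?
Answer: $-6678$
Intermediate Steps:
$r{\left(x \right)} = -2 + x \left(-3 + x\right)$ ($r{\left(x \right)} = -2 + x \left(x - 3\right) = -2 + x \left(-3 + x\right)$)
$r{\left(h \right)} \left(-63\right) + 0 \left(6 + Z{\left(1 \right)}\right) = \left(-2 + \left(-9\right)^{2} - -27\right) \left(-63\right) + 0 \left(6 + 1\right) = \left(-2 + 81 + 27\right) \left(-63\right) + 0 \cdot 7 = 106 \left(-63\right) + 0 = -6678 + 0 = -6678$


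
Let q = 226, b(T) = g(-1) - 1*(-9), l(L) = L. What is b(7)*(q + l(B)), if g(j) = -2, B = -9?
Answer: 1519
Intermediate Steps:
b(T) = 7 (b(T) = -2 - 1*(-9) = -2 + 9 = 7)
b(7)*(q + l(B)) = 7*(226 - 9) = 7*217 = 1519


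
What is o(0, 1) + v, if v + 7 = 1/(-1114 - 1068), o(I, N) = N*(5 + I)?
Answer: -4365/2182 ≈ -2.0005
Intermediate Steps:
v = -15275/2182 (v = -7 + 1/(-1114 - 1068) = -7 + 1/(-2182) = -7 - 1/2182 = -15275/2182 ≈ -7.0005)
o(0, 1) + v = 1*(5 + 0) - 15275/2182 = 1*5 - 15275/2182 = 5 - 15275/2182 = -4365/2182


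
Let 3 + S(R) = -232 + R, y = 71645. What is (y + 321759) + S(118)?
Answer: 393287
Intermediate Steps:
S(R) = -235 + R (S(R) = -3 + (-232 + R) = -235 + R)
(y + 321759) + S(118) = (71645 + 321759) + (-235 + 118) = 393404 - 117 = 393287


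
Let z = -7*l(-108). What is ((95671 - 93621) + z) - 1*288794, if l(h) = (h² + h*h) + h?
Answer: -449284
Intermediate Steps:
l(h) = h + 2*h² (l(h) = (h² + h²) + h = 2*h² + h = h + 2*h²)
z = -162540 (z = -(-756)*(1 + 2*(-108)) = -(-756)*(1 - 216) = -(-756)*(-215) = -7*23220 = -162540)
((95671 - 93621) + z) - 1*288794 = ((95671 - 93621) - 162540) - 1*288794 = (2050 - 162540) - 288794 = -160490 - 288794 = -449284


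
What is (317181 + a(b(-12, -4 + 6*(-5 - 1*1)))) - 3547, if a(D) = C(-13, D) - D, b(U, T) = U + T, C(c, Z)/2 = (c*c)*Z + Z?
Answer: 296006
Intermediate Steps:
C(c, Z) = 2*Z + 2*Z*c**2 (C(c, Z) = 2*((c*c)*Z + Z) = 2*(c**2*Z + Z) = 2*(Z*c**2 + Z) = 2*(Z + Z*c**2) = 2*Z + 2*Z*c**2)
b(U, T) = T + U
a(D) = 339*D (a(D) = 2*D*(1 + (-13)**2) - D = 2*D*(1 + 169) - D = 2*D*170 - D = 340*D - D = 339*D)
(317181 + a(b(-12, -4 + 6*(-5 - 1*1)))) - 3547 = (317181 + 339*((-4 + 6*(-5 - 1*1)) - 12)) - 3547 = (317181 + 339*((-4 + 6*(-5 - 1)) - 12)) - 3547 = (317181 + 339*((-4 + 6*(-6)) - 12)) - 3547 = (317181 + 339*((-4 - 36) - 12)) - 3547 = (317181 + 339*(-40 - 12)) - 3547 = (317181 + 339*(-52)) - 3547 = (317181 - 17628) - 3547 = 299553 - 3547 = 296006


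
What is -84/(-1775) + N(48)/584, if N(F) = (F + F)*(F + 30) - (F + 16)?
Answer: 1653332/129575 ≈ 12.760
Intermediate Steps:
N(F) = -16 - F + 2*F*(30 + F) (N(F) = (2*F)*(30 + F) - (16 + F) = 2*F*(30 + F) + (-16 - F) = -16 - F + 2*F*(30 + F))
-84/(-1775) + N(48)/584 = -84/(-1775) + (-16 + 2*48**2 + 59*48)/584 = -84*(-1/1775) + (-16 + 2*2304 + 2832)*(1/584) = 84/1775 + (-16 + 4608 + 2832)*(1/584) = 84/1775 + 7424*(1/584) = 84/1775 + 928/73 = 1653332/129575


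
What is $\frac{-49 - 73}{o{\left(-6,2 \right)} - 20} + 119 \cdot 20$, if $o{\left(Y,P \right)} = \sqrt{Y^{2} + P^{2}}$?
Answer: $\frac{21481}{9} + \frac{61 \sqrt{10}}{90} \approx 2388.9$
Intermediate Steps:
$o{\left(Y,P \right)} = \sqrt{P^{2} + Y^{2}}$
$\frac{-49 - 73}{o{\left(-6,2 \right)} - 20} + 119 \cdot 20 = \frac{-49 - 73}{\sqrt{2^{2} + \left(-6\right)^{2}} - 20} + 119 \cdot 20 = - \frac{122}{\sqrt{4 + 36} - 20} + 2380 = - \frac{122}{\sqrt{40} - 20} + 2380 = - \frac{122}{2 \sqrt{10} - 20} + 2380 = - \frac{122}{-20 + 2 \sqrt{10}} + 2380 = 2380 - \frac{122}{-20 + 2 \sqrt{10}}$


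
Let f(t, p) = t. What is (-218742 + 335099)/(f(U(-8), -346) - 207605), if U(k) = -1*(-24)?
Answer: -116357/207581 ≈ -0.56054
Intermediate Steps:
U(k) = 24
(-218742 + 335099)/(f(U(-8), -346) - 207605) = (-218742 + 335099)/(24 - 207605) = 116357/(-207581) = 116357*(-1/207581) = -116357/207581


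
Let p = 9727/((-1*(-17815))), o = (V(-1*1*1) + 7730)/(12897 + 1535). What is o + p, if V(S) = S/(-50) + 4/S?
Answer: 2780191103/2571060800 ≈ 1.0813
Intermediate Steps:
V(S) = 4/S - S/50 (V(S) = S*(-1/50) + 4/S = -S/50 + 4/S = 4/S - S/50)
o = 386301/721600 (o = ((4/((-1*1*1)) - (-1*1)/50) + 7730)/(12897 + 1535) = ((4/((-1*1)) - (-1)/50) + 7730)/14432 = ((4/(-1) - 1/50*(-1)) + 7730)*(1/14432) = ((4*(-1) + 1/50) + 7730)*(1/14432) = ((-4 + 1/50) + 7730)*(1/14432) = (-199/50 + 7730)*(1/14432) = (386301/50)*(1/14432) = 386301/721600 ≈ 0.53534)
p = 9727/17815 ≈ 0.54600
o + p = 386301/721600 + 9727/17815 = 2780191103/2571060800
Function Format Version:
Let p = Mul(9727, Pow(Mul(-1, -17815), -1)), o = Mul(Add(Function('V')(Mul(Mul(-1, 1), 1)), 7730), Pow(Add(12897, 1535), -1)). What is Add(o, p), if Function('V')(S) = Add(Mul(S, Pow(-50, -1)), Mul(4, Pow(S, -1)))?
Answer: Rational(2780191103, 2571060800) ≈ 1.0813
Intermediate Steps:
Function('V')(S) = Add(Mul(4, Pow(S, -1)), Mul(Rational(-1, 50), S)) (Function('V')(S) = Add(Mul(S, Rational(-1, 50)), Mul(4, Pow(S, -1))) = Add(Mul(Rational(-1, 50), S), Mul(4, Pow(S, -1))) = Add(Mul(4, Pow(S, -1)), Mul(Rational(-1, 50), S)))
o = Rational(386301, 721600) (o = Mul(Add(Add(Mul(4, Pow(Mul(Mul(-1, 1), 1), -1)), Mul(Rational(-1, 50), Mul(Mul(-1, 1), 1))), 7730), Pow(Add(12897, 1535), -1)) = Mul(Add(Add(Mul(4, Pow(Mul(-1, 1), -1)), Mul(Rational(-1, 50), Mul(-1, 1))), 7730), Pow(14432, -1)) = Mul(Add(Add(Mul(4, Pow(-1, -1)), Mul(Rational(-1, 50), -1)), 7730), Rational(1, 14432)) = Mul(Add(Add(Mul(4, -1), Rational(1, 50)), 7730), Rational(1, 14432)) = Mul(Add(Add(-4, Rational(1, 50)), 7730), Rational(1, 14432)) = Mul(Add(Rational(-199, 50), 7730), Rational(1, 14432)) = Mul(Rational(386301, 50), Rational(1, 14432)) = Rational(386301, 721600) ≈ 0.53534)
p = Rational(9727, 17815) (p = Mul(9727, Pow(17815, -1)) = Mul(9727, Rational(1, 17815)) = Rational(9727, 17815) ≈ 0.54600)
Add(o, p) = Add(Rational(386301, 721600), Rational(9727, 17815)) = Rational(2780191103, 2571060800)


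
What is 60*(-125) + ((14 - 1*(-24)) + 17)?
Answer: -7445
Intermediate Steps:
60*(-125) + ((14 - 1*(-24)) + 17) = -7500 + ((14 + 24) + 17) = -7500 + (38 + 17) = -7500 + 55 = -7445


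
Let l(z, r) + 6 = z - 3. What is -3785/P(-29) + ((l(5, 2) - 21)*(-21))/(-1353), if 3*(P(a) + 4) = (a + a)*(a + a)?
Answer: -5707705/1511752 ≈ -3.7756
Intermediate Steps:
l(z, r) = -9 + z (l(z, r) = -6 + (z - 3) = -6 + (-3 + z) = -9 + z)
P(a) = -4 + 4*a²/3 (P(a) = -4 + ((a + a)*(a + a))/3 = -4 + ((2*a)*(2*a))/3 = -4 + (4*a²)/3 = -4 + 4*a²/3)
-3785/P(-29) + ((l(5, 2) - 21)*(-21))/(-1353) = -3785/(-4 + (4/3)*(-29)²) + (((-9 + 5) - 21)*(-21))/(-1353) = -3785/(-4 + (4/3)*841) + ((-4 - 21)*(-21))*(-1/1353) = -3785/(-4 + 3364/3) - 25*(-21)*(-1/1353) = -3785/3352/3 + 525*(-1/1353) = -3785*3/3352 - 175/451 = -11355/3352 - 175/451 = -5707705/1511752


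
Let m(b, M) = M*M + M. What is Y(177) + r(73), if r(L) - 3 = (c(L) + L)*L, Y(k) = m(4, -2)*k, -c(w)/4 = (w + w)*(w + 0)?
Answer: -3106450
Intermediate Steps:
m(b, M) = M + M² (m(b, M) = M² + M = M + M²)
c(w) = -8*w² (c(w) = -4*(w + w)*(w + 0) = -4*2*w*w = -8*w²)
Y(k) = 2*k (Y(k) = (-2*(1 - 2))*k = (-2*(-1))*k = 2*k)
r(L) = 3 + L*(L - 8*L²) (r(L) = 3 + (-8*L² + L)*L = 3 + (L - 8*L²)*L = 3 + L*(L - 8*L²))
Y(177) + r(73) = 2*177 + (3 + 73² - 8*73³) = 354 + (3 + 5329 - 8*389017) = 354 + (3 + 5329 - 3112136) = 354 - 3106804 = -3106450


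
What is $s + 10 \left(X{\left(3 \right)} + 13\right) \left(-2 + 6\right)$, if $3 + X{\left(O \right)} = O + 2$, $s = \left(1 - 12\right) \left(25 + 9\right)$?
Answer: $226$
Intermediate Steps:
$s = -374$ ($s = \left(-11\right) 34 = -374$)
$X{\left(O \right)} = -1 + O$ ($X{\left(O \right)} = -3 + \left(O + 2\right) = -3 + \left(2 + O\right) = -1 + O$)
$s + 10 \left(X{\left(3 \right)} + 13\right) \left(-2 + 6\right) = -374 + 10 \left(\left(-1 + 3\right) + 13\right) \left(-2 + 6\right) = -374 + 10 \left(2 + 13\right) 4 = -374 + 10 \cdot 15 \cdot 4 = -374 + 10 \cdot 60 = -374 + 600 = 226$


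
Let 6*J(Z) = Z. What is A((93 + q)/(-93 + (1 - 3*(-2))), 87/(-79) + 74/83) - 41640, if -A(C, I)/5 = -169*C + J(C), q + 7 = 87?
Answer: -22362485/516 ≈ -43338.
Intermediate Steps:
q = 80 (q = -7 + 87 = 80)
J(Z) = Z/6
A(C, I) = 5065*C/6 (A(C, I) = -5*(-169*C + C/6) = -(-5065)*C/6 = 5065*C/6)
A((93 + q)/(-93 + (1 - 3*(-2))), 87/(-79) + 74/83) - 41640 = 5065*((93 + 80)/(-93 + (1 - 3*(-2))))/6 - 41640 = 5065*(173/(-93 + (1 + 6)))/6 - 41640 = 5065*(173/(-93 + 7))/6 - 41640 = 5065*(173/(-86))/6 - 41640 = 5065*(173*(-1/86))/6 - 41640 = (5065/6)*(-173/86) - 41640 = -876245/516 - 41640 = -22362485/516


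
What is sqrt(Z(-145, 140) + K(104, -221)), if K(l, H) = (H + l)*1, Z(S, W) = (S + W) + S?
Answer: I*sqrt(267) ≈ 16.34*I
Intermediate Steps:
Z(S, W) = W + 2*S
K(l, H) = H + l
sqrt(Z(-145, 140) + K(104, -221)) = sqrt((140 + 2*(-145)) + (-221 + 104)) = sqrt((140 - 290) - 117) = sqrt(-150 - 117) = sqrt(-267) = I*sqrt(267)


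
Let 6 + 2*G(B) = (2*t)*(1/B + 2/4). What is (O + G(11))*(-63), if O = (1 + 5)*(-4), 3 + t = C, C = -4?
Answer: 43155/22 ≈ 1961.6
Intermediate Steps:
t = -7 (t = -3 - 4 = -7)
G(B) = -13/2 - 7/B (G(B) = -3 + ((2*(-7))*(1/B + 2/4))/2 = -3 + (-14*(1/B + 2*(¼)))/2 = -3 + (-14*(1/B + ½))/2 = -3 + (-14*(½ + 1/B))/2 = -3 + (-7 - 14/B)/2 = -3 + (-7/2 - 7/B) = -13/2 - 7/B)
O = -24 (O = 6*(-4) = -24)
(O + G(11))*(-63) = (-24 + (-13/2 - 7/11))*(-63) = (-24 - 157/22)*(-63) = -685/22*(-63) = 43155/22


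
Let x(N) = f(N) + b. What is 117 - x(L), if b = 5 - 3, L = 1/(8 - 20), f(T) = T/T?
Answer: 114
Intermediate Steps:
f(T) = 1
L = -1/12 (L = 1/(-12) = -1/12 ≈ -0.083333)
b = 2
x(N) = 3 (x(N) = 1 + 2 = 3)
117 - x(L) = 117 - 1*3 = 117 - 3 = 114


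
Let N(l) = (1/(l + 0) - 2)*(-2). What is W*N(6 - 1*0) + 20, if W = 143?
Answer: 1633/3 ≈ 544.33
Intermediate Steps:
N(l) = 4 - 2/l (N(l) = (1/l - 2)*(-2) = (-2 + 1/l)*(-2) = 4 - 2/l)
W*N(6 - 1*0) + 20 = 143*(4 - 2/(6 - 1*0)) + 20 = 143*(4 - 2/(6 + 0)) + 20 = 143*(4 - 2/6) + 20 = 143*(4 - 2*1/6) + 20 = 143*(4 - 1/3) + 20 = 143*(11/3) + 20 = 1573/3 + 20 = 1633/3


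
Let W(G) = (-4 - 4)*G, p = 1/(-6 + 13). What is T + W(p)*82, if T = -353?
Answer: -3127/7 ≈ -446.71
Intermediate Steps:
p = ⅐ (p = 1/7 = ⅐ ≈ 0.14286)
W(G) = -8*G
T + W(p)*82 = -353 - 8*⅐*82 = -353 - 8/7*82 = -353 - 656/7 = -3127/7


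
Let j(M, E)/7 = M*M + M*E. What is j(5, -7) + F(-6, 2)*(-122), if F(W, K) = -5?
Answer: 540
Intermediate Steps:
j(M, E) = 7*M² + 7*E*M (j(M, E) = 7*(M*M + M*E) = 7*(M² + E*M) = 7*M² + 7*E*M)
j(5, -7) + F(-6, 2)*(-122) = 7*5*(-7 + 5) - 5*(-122) = 7*5*(-2) + 610 = -70 + 610 = 540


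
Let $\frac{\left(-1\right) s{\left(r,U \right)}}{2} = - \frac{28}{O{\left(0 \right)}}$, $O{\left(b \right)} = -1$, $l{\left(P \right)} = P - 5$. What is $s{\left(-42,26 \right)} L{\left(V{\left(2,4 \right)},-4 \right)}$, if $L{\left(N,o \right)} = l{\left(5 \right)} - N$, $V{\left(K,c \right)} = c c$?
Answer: $896$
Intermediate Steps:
$l{\left(P \right)} = -5 + P$
$s{\left(r,U \right)} = -56$ ($s{\left(r,U \right)} = - 2 \left(- \frac{28}{-1}\right) = - 2 \left(\left(-28\right) \left(-1\right)\right) = \left(-2\right) 28 = -56$)
$V{\left(K,c \right)} = c^{2}$
$L{\left(N,o \right)} = - N$ ($L{\left(N,o \right)} = \left(-5 + 5\right) - N = 0 - N = - N$)
$s{\left(-42,26 \right)} L{\left(V{\left(2,4 \right)},-4 \right)} = - 56 \left(- 4^{2}\right) = - 56 \left(\left(-1\right) 16\right) = \left(-56\right) \left(-16\right) = 896$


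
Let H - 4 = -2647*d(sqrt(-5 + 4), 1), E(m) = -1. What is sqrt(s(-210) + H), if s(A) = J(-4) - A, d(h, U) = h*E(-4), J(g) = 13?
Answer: sqrt(227 + 2647*I) ≈ 37.972 + 34.855*I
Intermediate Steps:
d(h, U) = -h (d(h, U) = h*(-1) = -h)
s(A) = 13 - A
H = 4 + 2647*I (H = 4 - (-2647)*sqrt(-5 + 4) = 4 - (-2647)*sqrt(-1) = 4 - (-2647)*I = 4 + 2647*I ≈ 4.0 + 2647.0*I)
sqrt(s(-210) + H) = sqrt((13 - 1*(-210)) + (4 + 2647*I)) = sqrt((13 + 210) + (4 + 2647*I)) = sqrt(223 + (4 + 2647*I)) = sqrt(227 + 2647*I)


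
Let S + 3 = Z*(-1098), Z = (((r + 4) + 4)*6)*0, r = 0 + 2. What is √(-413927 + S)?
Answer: I*√413930 ≈ 643.37*I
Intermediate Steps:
r = 2
Z = 0 (Z = (((2 + 4) + 4)*6)*0 = ((6 + 4)*6)*0 = (10*6)*0 = 60*0 = 0)
S = -3 (S = -3 + 0*(-1098) = -3 + 0 = -3)
√(-413927 + S) = √(-413927 - 3) = √(-413930) = I*√413930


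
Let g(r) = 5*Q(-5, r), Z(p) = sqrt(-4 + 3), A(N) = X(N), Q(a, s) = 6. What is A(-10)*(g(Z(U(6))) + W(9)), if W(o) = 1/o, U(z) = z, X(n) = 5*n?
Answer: -13550/9 ≈ -1505.6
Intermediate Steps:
A(N) = 5*N
Z(p) = I (Z(p) = sqrt(-1) = I)
g(r) = 30 (g(r) = 5*6 = 30)
A(-10)*(g(Z(U(6))) + W(9)) = (5*(-10))*(30 + 1/9) = -50*(30 + 1/9) = -50*271/9 = -13550/9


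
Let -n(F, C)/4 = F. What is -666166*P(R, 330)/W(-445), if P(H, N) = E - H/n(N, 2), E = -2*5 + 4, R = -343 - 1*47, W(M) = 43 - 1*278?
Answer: -92263991/5170 ≈ -17846.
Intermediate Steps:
W(M) = -235 (W(M) = 43 - 278 = -235)
R = -390 (R = -343 - 47 = -390)
n(F, C) = -4*F
E = -6 (E = -10 + 4 = -6)
P(H, N) = -6 + H/(4*N) (P(H, N) = -6 - H/((-4*N)) = -6 - H*(-1/(4*N)) = -6 - (-1)*H/(4*N) = -6 + H/(4*N))
-666166*P(R, 330)/W(-445) = -666166/((-235/(-6 + (¼)*(-390)/330))) = -666166/((-235/(-6 + (¼)*(-390)*(1/330)))) = -666166/((-235/(-6 - 13/44))) = -666166/((-235/(-277/44))) = -666166/((-235*(-44/277))) = -666166/10340/277 = -666166*277/10340 = -92263991/5170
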